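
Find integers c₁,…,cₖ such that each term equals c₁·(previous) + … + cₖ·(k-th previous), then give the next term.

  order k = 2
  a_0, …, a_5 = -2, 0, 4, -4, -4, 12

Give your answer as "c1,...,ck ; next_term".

  a_2 = -1·0 + -2·-2 = 4
  a_3 = -1·4 + -2·0 = -4
  a_4 = -1·-4 + -2·4 = -4
  a_5 = -1·-4 + -2·-4 = 12
  a_6 = -1·12 + -2·-4 = -4

-1,-2 ; -4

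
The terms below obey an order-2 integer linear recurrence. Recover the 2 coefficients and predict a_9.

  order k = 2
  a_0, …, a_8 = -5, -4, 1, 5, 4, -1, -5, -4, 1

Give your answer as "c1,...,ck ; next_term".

1,-1 ; 5

  a_2 = 1·-4 + -1·-5 = 1
  a_3 = 1·1 + -1·-4 = 5
  a_4 = 1·5 + -1·1 = 4
  a_5 = 1·4 + -1·5 = -1
  a_6 = 1·-1 + -1·4 = -5
  a_7 = 1·-5 + -1·-1 = -4
  a_8 = 1·-4 + -1·-5 = 1
  a_9 = 1·1 + -1·-4 = 5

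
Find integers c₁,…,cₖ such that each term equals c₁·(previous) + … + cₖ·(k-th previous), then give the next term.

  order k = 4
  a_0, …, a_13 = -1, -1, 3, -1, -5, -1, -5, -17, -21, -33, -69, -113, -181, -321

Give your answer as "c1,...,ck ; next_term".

2,-1,2,-2 ; -549

  a_4 = 2·-1 + -1·3 + 2·-1 + -2·-1 = -5
  a_5 = 2·-5 + -1·-1 + 2·3 + -2·-1 = -1
  a_6 = 2·-1 + -1·-5 + 2·-1 + -2·3 = -5
  a_7 = 2·-5 + -1·-1 + 2·-5 + -2·-1 = -17
  a_8 = 2·-17 + -1·-5 + 2·-1 + -2·-5 = -21
  a_9 = 2·-21 + -1·-17 + 2·-5 + -2·-1 = -33
  a_10 = 2·-33 + -1·-21 + 2·-17 + -2·-5 = -69
  a_11 = 2·-69 + -1·-33 + 2·-21 + -2·-17 = -113
  a_12 = 2·-113 + -1·-69 + 2·-33 + -2·-21 = -181
  a_13 = 2·-181 + -1·-113 + 2·-69 + -2·-33 = -321
  a_14 = 2·-321 + -1·-181 + 2·-113 + -2·-69 = -549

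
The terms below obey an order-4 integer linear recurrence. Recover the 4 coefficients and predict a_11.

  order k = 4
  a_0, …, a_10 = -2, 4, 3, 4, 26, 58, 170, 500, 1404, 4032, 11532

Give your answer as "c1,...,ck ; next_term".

  a_4 = 2·4 + 2·3 + 2·4 + -2·-2 = 26
  a_5 = 2·26 + 2·4 + 2·3 + -2·4 = 58
  a_6 = 2·58 + 2·26 + 2·4 + -2·3 = 170
  a_7 = 2·170 + 2·58 + 2·26 + -2·4 = 500
  a_8 = 2·500 + 2·170 + 2·58 + -2·26 = 1404
  a_9 = 2·1404 + 2·500 + 2·170 + -2·58 = 4032
  a_10 = 2·4032 + 2·1404 + 2·500 + -2·170 = 11532
  a_11 = 2·11532 + 2·4032 + 2·1404 + -2·500 = 32936

2,2,2,-2 ; 32936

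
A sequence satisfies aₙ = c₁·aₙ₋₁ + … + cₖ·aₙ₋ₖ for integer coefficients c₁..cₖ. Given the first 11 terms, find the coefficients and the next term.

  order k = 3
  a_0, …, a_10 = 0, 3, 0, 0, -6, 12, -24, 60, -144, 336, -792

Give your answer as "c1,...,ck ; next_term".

  a_3 = -2·0 + 0·3 + -2·0 = 0
  a_4 = -2·0 + 0·0 + -2·3 = -6
  a_5 = -2·-6 + 0·0 + -2·0 = 12
  a_6 = -2·12 + 0·-6 + -2·0 = -24
  a_7 = -2·-24 + 0·12 + -2·-6 = 60
  a_8 = -2·60 + 0·-24 + -2·12 = -144
  a_9 = -2·-144 + 0·60 + -2·-24 = 336
  a_10 = -2·336 + 0·-144 + -2·60 = -792
  a_11 = -2·-792 + 0·336 + -2·-144 = 1872

-2,0,-2 ; 1872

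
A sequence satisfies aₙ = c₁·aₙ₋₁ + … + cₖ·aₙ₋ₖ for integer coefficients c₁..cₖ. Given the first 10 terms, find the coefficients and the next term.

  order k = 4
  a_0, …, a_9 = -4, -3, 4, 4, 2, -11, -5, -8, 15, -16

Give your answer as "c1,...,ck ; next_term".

  a_4 = 1·4 + 1·4 + -2·-3 + 3·-4 = 2
  a_5 = 1·2 + 1·4 + -2·4 + 3·-3 = -11
  a_6 = 1·-11 + 1·2 + -2·4 + 3·4 = -5
  a_7 = 1·-5 + 1·-11 + -2·2 + 3·4 = -8
  a_8 = 1·-8 + 1·-5 + -2·-11 + 3·2 = 15
  a_9 = 1·15 + 1·-8 + -2·-5 + 3·-11 = -16
  a_10 = 1·-16 + 1·15 + -2·-8 + 3·-5 = 0

1,1,-2,3 ; 0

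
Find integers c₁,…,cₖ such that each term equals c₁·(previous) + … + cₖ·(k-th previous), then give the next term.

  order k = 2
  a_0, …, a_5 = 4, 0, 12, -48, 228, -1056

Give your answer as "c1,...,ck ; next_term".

  a_2 = -4·0 + 3·4 = 12
  a_3 = -4·12 + 3·0 = -48
  a_4 = -4·-48 + 3·12 = 228
  a_5 = -4·228 + 3·-48 = -1056
  a_6 = -4·-1056 + 3·228 = 4908

-4,3 ; 4908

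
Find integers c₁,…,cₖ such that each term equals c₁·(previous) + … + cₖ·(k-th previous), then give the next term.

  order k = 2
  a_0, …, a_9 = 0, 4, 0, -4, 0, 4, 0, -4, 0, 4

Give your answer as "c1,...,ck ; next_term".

0,-1 ; 0

  a_2 = 0·4 + -1·0 = 0
  a_3 = 0·0 + -1·4 = -4
  a_4 = 0·-4 + -1·0 = 0
  a_5 = 0·0 + -1·-4 = 4
  a_6 = 0·4 + -1·0 = 0
  a_7 = 0·0 + -1·4 = -4
  a_8 = 0·-4 + -1·0 = 0
  a_9 = 0·0 + -1·-4 = 4
  a_10 = 0·4 + -1·0 = 0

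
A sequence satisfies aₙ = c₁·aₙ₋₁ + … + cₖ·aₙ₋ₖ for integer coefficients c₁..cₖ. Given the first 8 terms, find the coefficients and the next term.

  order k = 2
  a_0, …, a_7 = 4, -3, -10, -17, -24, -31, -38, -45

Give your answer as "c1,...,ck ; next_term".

  a_2 = 2·-3 + -1·4 = -10
  a_3 = 2·-10 + -1·-3 = -17
  a_4 = 2·-17 + -1·-10 = -24
  a_5 = 2·-24 + -1·-17 = -31
  a_6 = 2·-31 + -1·-24 = -38
  a_7 = 2·-38 + -1·-31 = -45
  a_8 = 2·-45 + -1·-38 = -52

2,-1 ; -52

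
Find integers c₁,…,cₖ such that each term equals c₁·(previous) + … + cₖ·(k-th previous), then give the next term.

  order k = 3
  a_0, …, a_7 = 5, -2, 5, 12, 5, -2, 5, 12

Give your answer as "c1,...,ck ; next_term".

1,-1,1 ; 5

  a_3 = 1·5 + -1·-2 + 1·5 = 12
  a_4 = 1·12 + -1·5 + 1·-2 = 5
  a_5 = 1·5 + -1·12 + 1·5 = -2
  a_6 = 1·-2 + -1·5 + 1·12 = 5
  a_7 = 1·5 + -1·-2 + 1·5 = 12
  a_8 = 1·12 + -1·5 + 1·-2 = 5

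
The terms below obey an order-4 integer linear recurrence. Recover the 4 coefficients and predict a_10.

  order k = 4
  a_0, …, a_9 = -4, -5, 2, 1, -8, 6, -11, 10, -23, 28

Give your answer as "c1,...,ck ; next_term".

-1,1,1,1 ; -52

  a_4 = -1·1 + 1·2 + 1·-5 + 1·-4 = -8
  a_5 = -1·-8 + 1·1 + 1·2 + 1·-5 = 6
  a_6 = -1·6 + 1·-8 + 1·1 + 1·2 = -11
  a_7 = -1·-11 + 1·6 + 1·-8 + 1·1 = 10
  a_8 = -1·10 + 1·-11 + 1·6 + 1·-8 = -23
  a_9 = -1·-23 + 1·10 + 1·-11 + 1·6 = 28
  a_10 = -1·28 + 1·-23 + 1·10 + 1·-11 = -52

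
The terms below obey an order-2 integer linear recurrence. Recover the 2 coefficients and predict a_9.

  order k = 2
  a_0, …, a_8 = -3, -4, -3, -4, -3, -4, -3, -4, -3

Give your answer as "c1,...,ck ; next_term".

  a_2 = 0·-4 + 1·-3 = -3
  a_3 = 0·-3 + 1·-4 = -4
  a_4 = 0·-4 + 1·-3 = -3
  a_5 = 0·-3 + 1·-4 = -4
  a_6 = 0·-4 + 1·-3 = -3
  a_7 = 0·-3 + 1·-4 = -4
  a_8 = 0·-4 + 1·-3 = -3
  a_9 = 0·-3 + 1·-4 = -4

0,1 ; -4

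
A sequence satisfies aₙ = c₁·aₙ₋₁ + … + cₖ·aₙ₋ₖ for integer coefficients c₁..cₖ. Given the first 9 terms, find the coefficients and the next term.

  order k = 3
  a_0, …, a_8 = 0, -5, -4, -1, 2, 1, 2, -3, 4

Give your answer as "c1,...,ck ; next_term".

  a_3 = -1·-4 + 1·-5 + -1·0 = -1
  a_4 = -1·-1 + 1·-4 + -1·-5 = 2
  a_5 = -1·2 + 1·-1 + -1·-4 = 1
  a_6 = -1·1 + 1·2 + -1·-1 = 2
  a_7 = -1·2 + 1·1 + -1·2 = -3
  a_8 = -1·-3 + 1·2 + -1·1 = 4
  a_9 = -1·4 + 1·-3 + -1·2 = -9

-1,1,-1 ; -9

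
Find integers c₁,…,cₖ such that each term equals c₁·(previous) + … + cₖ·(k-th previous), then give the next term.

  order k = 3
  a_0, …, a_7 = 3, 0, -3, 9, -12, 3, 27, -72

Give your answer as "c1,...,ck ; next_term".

  a_3 = -2·-3 + -2·0 + 1·3 = 9
  a_4 = -2·9 + -2·-3 + 1·0 = -12
  a_5 = -2·-12 + -2·9 + 1·-3 = 3
  a_6 = -2·3 + -2·-12 + 1·9 = 27
  a_7 = -2·27 + -2·3 + 1·-12 = -72
  a_8 = -2·-72 + -2·27 + 1·3 = 93

-2,-2,1 ; 93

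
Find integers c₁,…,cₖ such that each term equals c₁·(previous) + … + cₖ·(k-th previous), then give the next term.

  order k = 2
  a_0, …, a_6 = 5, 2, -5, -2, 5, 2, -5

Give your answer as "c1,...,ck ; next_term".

0,-1 ; -2

  a_2 = 0·2 + -1·5 = -5
  a_3 = 0·-5 + -1·2 = -2
  a_4 = 0·-2 + -1·-5 = 5
  a_5 = 0·5 + -1·-2 = 2
  a_6 = 0·2 + -1·5 = -5
  a_7 = 0·-5 + -1·2 = -2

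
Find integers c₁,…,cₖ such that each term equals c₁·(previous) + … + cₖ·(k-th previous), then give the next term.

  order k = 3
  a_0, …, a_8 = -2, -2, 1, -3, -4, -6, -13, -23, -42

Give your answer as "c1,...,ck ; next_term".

  a_3 = 1·1 + 1·-2 + 1·-2 = -3
  a_4 = 1·-3 + 1·1 + 1·-2 = -4
  a_5 = 1·-4 + 1·-3 + 1·1 = -6
  a_6 = 1·-6 + 1·-4 + 1·-3 = -13
  a_7 = 1·-13 + 1·-6 + 1·-4 = -23
  a_8 = 1·-23 + 1·-13 + 1·-6 = -42
  a_9 = 1·-42 + 1·-23 + 1·-13 = -78

1,1,1 ; -78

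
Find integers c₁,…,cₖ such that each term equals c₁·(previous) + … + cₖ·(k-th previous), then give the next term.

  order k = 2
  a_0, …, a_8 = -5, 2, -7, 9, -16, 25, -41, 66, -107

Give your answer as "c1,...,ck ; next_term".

-1,1 ; 173

  a_2 = -1·2 + 1·-5 = -7
  a_3 = -1·-7 + 1·2 = 9
  a_4 = -1·9 + 1·-7 = -16
  a_5 = -1·-16 + 1·9 = 25
  a_6 = -1·25 + 1·-16 = -41
  a_7 = -1·-41 + 1·25 = 66
  a_8 = -1·66 + 1·-41 = -107
  a_9 = -1·-107 + 1·66 = 173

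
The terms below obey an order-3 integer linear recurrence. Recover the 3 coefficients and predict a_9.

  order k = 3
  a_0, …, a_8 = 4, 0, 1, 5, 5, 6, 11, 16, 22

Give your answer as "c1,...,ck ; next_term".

  a_3 = 1·1 + 0·0 + 1·4 = 5
  a_4 = 1·5 + 0·1 + 1·0 = 5
  a_5 = 1·5 + 0·5 + 1·1 = 6
  a_6 = 1·6 + 0·5 + 1·5 = 11
  a_7 = 1·11 + 0·6 + 1·5 = 16
  a_8 = 1·16 + 0·11 + 1·6 = 22
  a_9 = 1·22 + 0·16 + 1·11 = 33

1,0,1 ; 33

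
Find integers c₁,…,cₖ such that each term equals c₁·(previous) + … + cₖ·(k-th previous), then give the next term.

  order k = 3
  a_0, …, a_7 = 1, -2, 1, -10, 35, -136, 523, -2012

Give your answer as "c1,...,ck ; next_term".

  a_3 = -3·1 + 3·-2 + -1·1 = -10
  a_4 = -3·-10 + 3·1 + -1·-2 = 35
  a_5 = -3·35 + 3·-10 + -1·1 = -136
  a_6 = -3·-136 + 3·35 + -1·-10 = 523
  a_7 = -3·523 + 3·-136 + -1·35 = -2012
  a_8 = -3·-2012 + 3·523 + -1·-136 = 7741

-3,3,-1 ; 7741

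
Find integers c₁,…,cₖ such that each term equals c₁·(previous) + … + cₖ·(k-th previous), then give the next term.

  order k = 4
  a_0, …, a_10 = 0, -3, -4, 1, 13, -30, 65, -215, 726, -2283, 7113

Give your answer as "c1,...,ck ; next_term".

  a_4 = -3·1 + -1·-4 + -4·-3 + 2·0 = 13
  a_5 = -3·13 + -1·1 + -4·-4 + 2·-3 = -30
  a_6 = -3·-30 + -1·13 + -4·1 + 2·-4 = 65
  a_7 = -3·65 + -1·-30 + -4·13 + 2·1 = -215
  a_8 = -3·-215 + -1·65 + -4·-30 + 2·13 = 726
  a_9 = -3·726 + -1·-215 + -4·65 + 2·-30 = -2283
  a_10 = -3·-2283 + -1·726 + -4·-215 + 2·65 = 7113
  a_11 = -3·7113 + -1·-2283 + -4·726 + 2·-215 = -22390

-3,-1,-4,2 ; -22390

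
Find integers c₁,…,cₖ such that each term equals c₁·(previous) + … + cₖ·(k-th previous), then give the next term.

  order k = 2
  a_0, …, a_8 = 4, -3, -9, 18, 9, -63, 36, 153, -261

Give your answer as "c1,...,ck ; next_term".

  a_2 = -1·-3 + -3·4 = -9
  a_3 = -1·-9 + -3·-3 = 18
  a_4 = -1·18 + -3·-9 = 9
  a_5 = -1·9 + -3·18 = -63
  a_6 = -1·-63 + -3·9 = 36
  a_7 = -1·36 + -3·-63 = 153
  a_8 = -1·153 + -3·36 = -261
  a_9 = -1·-261 + -3·153 = -198

-1,-3 ; -198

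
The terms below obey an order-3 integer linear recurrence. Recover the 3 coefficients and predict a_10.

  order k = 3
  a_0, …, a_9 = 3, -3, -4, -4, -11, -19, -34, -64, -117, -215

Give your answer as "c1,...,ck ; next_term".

  a_3 = 1·-4 + 1·-3 + 1·3 = -4
  a_4 = 1·-4 + 1·-4 + 1·-3 = -11
  a_5 = 1·-11 + 1·-4 + 1·-4 = -19
  a_6 = 1·-19 + 1·-11 + 1·-4 = -34
  a_7 = 1·-34 + 1·-19 + 1·-11 = -64
  a_8 = 1·-64 + 1·-34 + 1·-19 = -117
  a_9 = 1·-117 + 1·-64 + 1·-34 = -215
  a_10 = 1·-215 + 1·-117 + 1·-64 = -396

1,1,1 ; -396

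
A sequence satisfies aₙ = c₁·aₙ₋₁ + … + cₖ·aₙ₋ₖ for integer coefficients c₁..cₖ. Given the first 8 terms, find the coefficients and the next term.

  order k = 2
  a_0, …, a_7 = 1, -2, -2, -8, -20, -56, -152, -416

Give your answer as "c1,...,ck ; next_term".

2,2 ; -1136

  a_2 = 2·-2 + 2·1 = -2
  a_3 = 2·-2 + 2·-2 = -8
  a_4 = 2·-8 + 2·-2 = -20
  a_5 = 2·-20 + 2·-8 = -56
  a_6 = 2·-56 + 2·-20 = -152
  a_7 = 2·-152 + 2·-56 = -416
  a_8 = 2·-416 + 2·-152 = -1136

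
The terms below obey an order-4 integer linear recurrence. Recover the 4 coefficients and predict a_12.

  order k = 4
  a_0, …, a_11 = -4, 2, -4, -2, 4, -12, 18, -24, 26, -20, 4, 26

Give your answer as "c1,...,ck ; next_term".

-1,1,1,-1 ; -68

  a_4 = -1·-2 + 1·-4 + 1·2 + -1·-4 = 4
  a_5 = -1·4 + 1·-2 + 1·-4 + -1·2 = -12
  a_6 = -1·-12 + 1·4 + 1·-2 + -1·-4 = 18
  a_7 = -1·18 + 1·-12 + 1·4 + -1·-2 = -24
  a_8 = -1·-24 + 1·18 + 1·-12 + -1·4 = 26
  a_9 = -1·26 + 1·-24 + 1·18 + -1·-12 = -20
  a_10 = -1·-20 + 1·26 + 1·-24 + -1·18 = 4
  a_11 = -1·4 + 1·-20 + 1·26 + -1·-24 = 26
  a_12 = -1·26 + 1·4 + 1·-20 + -1·26 = -68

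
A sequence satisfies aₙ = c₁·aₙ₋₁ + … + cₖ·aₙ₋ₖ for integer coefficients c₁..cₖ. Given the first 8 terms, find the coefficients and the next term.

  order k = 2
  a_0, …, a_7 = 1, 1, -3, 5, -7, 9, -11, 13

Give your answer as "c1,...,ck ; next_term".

-2,-1 ; -15

  a_2 = -2·1 + -1·1 = -3
  a_3 = -2·-3 + -1·1 = 5
  a_4 = -2·5 + -1·-3 = -7
  a_5 = -2·-7 + -1·5 = 9
  a_6 = -2·9 + -1·-7 = -11
  a_7 = -2·-11 + -1·9 = 13
  a_8 = -2·13 + -1·-11 = -15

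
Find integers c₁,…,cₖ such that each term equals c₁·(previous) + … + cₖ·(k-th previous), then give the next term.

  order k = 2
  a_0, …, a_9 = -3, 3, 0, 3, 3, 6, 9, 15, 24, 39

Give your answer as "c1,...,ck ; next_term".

1,1 ; 63

  a_2 = 1·3 + 1·-3 = 0
  a_3 = 1·0 + 1·3 = 3
  a_4 = 1·3 + 1·0 = 3
  a_5 = 1·3 + 1·3 = 6
  a_6 = 1·6 + 1·3 = 9
  a_7 = 1·9 + 1·6 = 15
  a_8 = 1·15 + 1·9 = 24
  a_9 = 1·24 + 1·15 = 39
  a_10 = 1·39 + 1·24 = 63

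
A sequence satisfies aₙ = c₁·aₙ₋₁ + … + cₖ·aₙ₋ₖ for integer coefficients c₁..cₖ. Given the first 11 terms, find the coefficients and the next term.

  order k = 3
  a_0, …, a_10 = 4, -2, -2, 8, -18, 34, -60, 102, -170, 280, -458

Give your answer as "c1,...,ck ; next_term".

  a_3 = -2·-2 + 0·-2 + 1·4 = 8
  a_4 = -2·8 + 0·-2 + 1·-2 = -18
  a_5 = -2·-18 + 0·8 + 1·-2 = 34
  a_6 = -2·34 + 0·-18 + 1·8 = -60
  a_7 = -2·-60 + 0·34 + 1·-18 = 102
  a_8 = -2·102 + 0·-60 + 1·34 = -170
  a_9 = -2·-170 + 0·102 + 1·-60 = 280
  a_10 = -2·280 + 0·-170 + 1·102 = -458
  a_11 = -2·-458 + 0·280 + 1·-170 = 746

-2,0,1 ; 746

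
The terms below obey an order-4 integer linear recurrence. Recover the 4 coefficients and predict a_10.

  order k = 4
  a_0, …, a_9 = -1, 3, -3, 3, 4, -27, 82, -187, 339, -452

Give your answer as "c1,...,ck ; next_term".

  a_4 = -3·3 + -2·-3 + 2·3 + -1·-1 = 4
  a_5 = -3·4 + -2·3 + 2·-3 + -1·3 = -27
  a_6 = -3·-27 + -2·4 + 2·3 + -1·-3 = 82
  a_7 = -3·82 + -2·-27 + 2·4 + -1·3 = -187
  a_8 = -3·-187 + -2·82 + 2·-27 + -1·4 = 339
  a_9 = -3·339 + -2·-187 + 2·82 + -1·-27 = -452
  a_10 = -3·-452 + -2·339 + 2·-187 + -1·82 = 222

-3,-2,2,-1 ; 222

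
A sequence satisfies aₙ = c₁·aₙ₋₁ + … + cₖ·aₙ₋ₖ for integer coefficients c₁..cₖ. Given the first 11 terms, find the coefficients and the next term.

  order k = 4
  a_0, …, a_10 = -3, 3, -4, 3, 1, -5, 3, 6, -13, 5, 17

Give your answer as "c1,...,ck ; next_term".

-1,-1,1,1 ; -29

  a_4 = -1·3 + -1·-4 + 1·3 + 1·-3 = 1
  a_5 = -1·1 + -1·3 + 1·-4 + 1·3 = -5
  a_6 = -1·-5 + -1·1 + 1·3 + 1·-4 = 3
  a_7 = -1·3 + -1·-5 + 1·1 + 1·3 = 6
  a_8 = -1·6 + -1·3 + 1·-5 + 1·1 = -13
  a_9 = -1·-13 + -1·6 + 1·3 + 1·-5 = 5
  a_10 = -1·5 + -1·-13 + 1·6 + 1·3 = 17
  a_11 = -1·17 + -1·5 + 1·-13 + 1·6 = -29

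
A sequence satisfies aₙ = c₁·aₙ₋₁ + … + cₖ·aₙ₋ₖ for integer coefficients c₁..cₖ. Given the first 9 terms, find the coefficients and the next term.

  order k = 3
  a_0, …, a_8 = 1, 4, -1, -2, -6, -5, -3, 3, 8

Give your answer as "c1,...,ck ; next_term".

1,0,-1 ; 11

  a_3 = 1·-1 + 0·4 + -1·1 = -2
  a_4 = 1·-2 + 0·-1 + -1·4 = -6
  a_5 = 1·-6 + 0·-2 + -1·-1 = -5
  a_6 = 1·-5 + 0·-6 + -1·-2 = -3
  a_7 = 1·-3 + 0·-5 + -1·-6 = 3
  a_8 = 1·3 + 0·-3 + -1·-5 = 8
  a_9 = 1·8 + 0·3 + -1·-3 = 11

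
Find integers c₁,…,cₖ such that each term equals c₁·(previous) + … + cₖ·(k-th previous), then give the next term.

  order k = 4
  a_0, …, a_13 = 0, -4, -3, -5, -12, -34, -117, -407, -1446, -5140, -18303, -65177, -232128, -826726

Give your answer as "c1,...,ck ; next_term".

3,3,-3,-2 ; -2944425

  a_4 = 3·-5 + 3·-3 + -3·-4 + -2·0 = -12
  a_5 = 3·-12 + 3·-5 + -3·-3 + -2·-4 = -34
  a_6 = 3·-34 + 3·-12 + -3·-5 + -2·-3 = -117
  a_7 = 3·-117 + 3·-34 + -3·-12 + -2·-5 = -407
  a_8 = 3·-407 + 3·-117 + -3·-34 + -2·-12 = -1446
  a_9 = 3·-1446 + 3·-407 + -3·-117 + -2·-34 = -5140
  a_10 = 3·-5140 + 3·-1446 + -3·-407 + -2·-117 = -18303
  a_11 = 3·-18303 + 3·-5140 + -3·-1446 + -2·-407 = -65177
  a_12 = 3·-65177 + 3·-18303 + -3·-5140 + -2·-1446 = -232128
  a_13 = 3·-232128 + 3·-65177 + -3·-18303 + -2·-5140 = -826726
  a_14 = 3·-826726 + 3·-232128 + -3·-65177 + -2·-18303 = -2944425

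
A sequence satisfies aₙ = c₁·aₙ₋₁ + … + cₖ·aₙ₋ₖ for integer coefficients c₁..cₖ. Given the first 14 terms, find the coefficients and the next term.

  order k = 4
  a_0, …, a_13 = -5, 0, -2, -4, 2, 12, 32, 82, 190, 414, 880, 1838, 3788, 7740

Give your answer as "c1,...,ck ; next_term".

  a_4 = 3·-4 + -2·-2 + 1·0 + -2·-5 = 2
  a_5 = 3·2 + -2·-4 + 1·-2 + -2·0 = 12
  a_6 = 3·12 + -2·2 + 1·-4 + -2·-2 = 32
  a_7 = 3·32 + -2·12 + 1·2 + -2·-4 = 82
  a_8 = 3·82 + -2·32 + 1·12 + -2·2 = 190
  a_9 = 3·190 + -2·82 + 1·32 + -2·12 = 414
  a_10 = 3·414 + -2·190 + 1·82 + -2·32 = 880
  a_11 = 3·880 + -2·414 + 1·190 + -2·82 = 1838
  a_12 = 3·1838 + -2·880 + 1·414 + -2·190 = 3788
  a_13 = 3·3788 + -2·1838 + 1·880 + -2·414 = 7740
  a_14 = 3·7740 + -2·3788 + 1·1838 + -2·880 = 15722

3,-2,1,-2 ; 15722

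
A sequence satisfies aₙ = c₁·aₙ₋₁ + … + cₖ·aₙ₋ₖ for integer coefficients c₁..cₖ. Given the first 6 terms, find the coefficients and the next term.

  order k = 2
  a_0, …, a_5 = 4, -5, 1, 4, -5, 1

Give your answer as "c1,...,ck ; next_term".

-1,-1 ; 4

  a_2 = -1·-5 + -1·4 = 1
  a_3 = -1·1 + -1·-5 = 4
  a_4 = -1·4 + -1·1 = -5
  a_5 = -1·-5 + -1·4 = 1
  a_6 = -1·1 + -1·-5 = 4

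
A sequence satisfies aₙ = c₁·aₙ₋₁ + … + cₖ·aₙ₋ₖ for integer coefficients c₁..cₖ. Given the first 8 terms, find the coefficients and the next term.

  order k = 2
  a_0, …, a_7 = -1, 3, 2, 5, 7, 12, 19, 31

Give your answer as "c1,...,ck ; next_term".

1,1 ; 50

  a_2 = 1·3 + 1·-1 = 2
  a_3 = 1·2 + 1·3 = 5
  a_4 = 1·5 + 1·2 = 7
  a_5 = 1·7 + 1·5 = 12
  a_6 = 1·12 + 1·7 = 19
  a_7 = 1·19 + 1·12 = 31
  a_8 = 1·31 + 1·19 = 50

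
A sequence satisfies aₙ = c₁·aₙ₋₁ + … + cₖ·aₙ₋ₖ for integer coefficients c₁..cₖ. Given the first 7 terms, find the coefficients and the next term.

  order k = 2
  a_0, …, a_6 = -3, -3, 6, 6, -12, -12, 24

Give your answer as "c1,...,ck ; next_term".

  a_2 = 0·-3 + -2·-3 = 6
  a_3 = 0·6 + -2·-3 = 6
  a_4 = 0·6 + -2·6 = -12
  a_5 = 0·-12 + -2·6 = -12
  a_6 = 0·-12 + -2·-12 = 24
  a_7 = 0·24 + -2·-12 = 24

0,-2 ; 24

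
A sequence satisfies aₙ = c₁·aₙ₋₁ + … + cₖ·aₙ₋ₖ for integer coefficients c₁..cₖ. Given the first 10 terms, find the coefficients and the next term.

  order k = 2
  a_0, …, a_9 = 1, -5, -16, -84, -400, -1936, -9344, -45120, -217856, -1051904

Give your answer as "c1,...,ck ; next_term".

  a_2 = 4·-5 + 4·1 = -16
  a_3 = 4·-16 + 4·-5 = -84
  a_4 = 4·-84 + 4·-16 = -400
  a_5 = 4·-400 + 4·-84 = -1936
  a_6 = 4·-1936 + 4·-400 = -9344
  a_7 = 4·-9344 + 4·-1936 = -45120
  a_8 = 4·-45120 + 4·-9344 = -217856
  a_9 = 4·-217856 + 4·-45120 = -1051904
  a_10 = 4·-1051904 + 4·-217856 = -5079040

4,4 ; -5079040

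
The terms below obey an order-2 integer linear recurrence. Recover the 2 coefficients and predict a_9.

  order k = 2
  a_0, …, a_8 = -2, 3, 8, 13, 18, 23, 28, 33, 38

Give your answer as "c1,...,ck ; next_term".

  a_2 = 2·3 + -1·-2 = 8
  a_3 = 2·8 + -1·3 = 13
  a_4 = 2·13 + -1·8 = 18
  a_5 = 2·18 + -1·13 = 23
  a_6 = 2·23 + -1·18 = 28
  a_7 = 2·28 + -1·23 = 33
  a_8 = 2·33 + -1·28 = 38
  a_9 = 2·38 + -1·33 = 43

2,-1 ; 43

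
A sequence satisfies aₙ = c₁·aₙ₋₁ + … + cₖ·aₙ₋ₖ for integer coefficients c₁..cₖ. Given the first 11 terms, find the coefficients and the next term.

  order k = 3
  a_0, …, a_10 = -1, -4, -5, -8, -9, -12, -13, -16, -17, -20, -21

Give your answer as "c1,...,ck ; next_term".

1,1,-1 ; -24

  a_3 = 1·-5 + 1·-4 + -1·-1 = -8
  a_4 = 1·-8 + 1·-5 + -1·-4 = -9
  a_5 = 1·-9 + 1·-8 + -1·-5 = -12
  a_6 = 1·-12 + 1·-9 + -1·-8 = -13
  a_7 = 1·-13 + 1·-12 + -1·-9 = -16
  a_8 = 1·-16 + 1·-13 + -1·-12 = -17
  a_9 = 1·-17 + 1·-16 + -1·-13 = -20
  a_10 = 1·-20 + 1·-17 + -1·-16 = -21
  a_11 = 1·-21 + 1·-20 + -1·-17 = -24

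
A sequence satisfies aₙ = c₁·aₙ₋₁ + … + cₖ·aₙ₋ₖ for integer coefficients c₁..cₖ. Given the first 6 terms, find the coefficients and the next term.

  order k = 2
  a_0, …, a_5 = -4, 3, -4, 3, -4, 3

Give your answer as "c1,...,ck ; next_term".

0,1 ; -4

  a_2 = 0·3 + 1·-4 = -4
  a_3 = 0·-4 + 1·3 = 3
  a_4 = 0·3 + 1·-4 = -4
  a_5 = 0·-4 + 1·3 = 3
  a_6 = 0·3 + 1·-4 = -4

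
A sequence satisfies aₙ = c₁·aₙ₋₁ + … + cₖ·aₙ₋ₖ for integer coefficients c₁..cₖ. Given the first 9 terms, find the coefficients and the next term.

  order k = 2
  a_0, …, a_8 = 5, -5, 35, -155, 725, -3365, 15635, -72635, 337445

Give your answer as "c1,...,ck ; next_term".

-4,3 ; -1567685

  a_2 = -4·-5 + 3·5 = 35
  a_3 = -4·35 + 3·-5 = -155
  a_4 = -4·-155 + 3·35 = 725
  a_5 = -4·725 + 3·-155 = -3365
  a_6 = -4·-3365 + 3·725 = 15635
  a_7 = -4·15635 + 3·-3365 = -72635
  a_8 = -4·-72635 + 3·15635 = 337445
  a_9 = -4·337445 + 3·-72635 = -1567685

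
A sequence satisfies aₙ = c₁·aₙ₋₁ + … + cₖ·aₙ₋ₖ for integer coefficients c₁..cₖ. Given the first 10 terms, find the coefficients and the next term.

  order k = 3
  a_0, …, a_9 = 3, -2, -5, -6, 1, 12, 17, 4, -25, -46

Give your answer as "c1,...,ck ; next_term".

1,-1,-1 ; -25

  a_3 = 1·-5 + -1·-2 + -1·3 = -6
  a_4 = 1·-6 + -1·-5 + -1·-2 = 1
  a_5 = 1·1 + -1·-6 + -1·-5 = 12
  a_6 = 1·12 + -1·1 + -1·-6 = 17
  a_7 = 1·17 + -1·12 + -1·1 = 4
  a_8 = 1·4 + -1·17 + -1·12 = -25
  a_9 = 1·-25 + -1·4 + -1·17 = -46
  a_10 = 1·-46 + -1·-25 + -1·4 = -25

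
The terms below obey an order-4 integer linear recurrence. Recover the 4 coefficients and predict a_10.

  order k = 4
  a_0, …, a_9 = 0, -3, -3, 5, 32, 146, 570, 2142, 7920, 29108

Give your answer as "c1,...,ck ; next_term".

4,0,-4,-2 ; 106724

  a_4 = 4·5 + 0·-3 + -4·-3 + -2·0 = 32
  a_5 = 4·32 + 0·5 + -4·-3 + -2·-3 = 146
  a_6 = 4·146 + 0·32 + -4·5 + -2·-3 = 570
  a_7 = 4·570 + 0·146 + -4·32 + -2·5 = 2142
  a_8 = 4·2142 + 0·570 + -4·146 + -2·32 = 7920
  a_9 = 4·7920 + 0·2142 + -4·570 + -2·146 = 29108
  a_10 = 4·29108 + 0·7920 + -4·2142 + -2·570 = 106724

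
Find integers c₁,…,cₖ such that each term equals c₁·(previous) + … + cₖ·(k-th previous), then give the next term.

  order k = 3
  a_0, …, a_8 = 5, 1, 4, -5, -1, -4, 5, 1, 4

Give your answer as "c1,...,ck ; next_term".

  a_3 = 0·4 + 0·1 + -1·5 = -5
  a_4 = 0·-5 + 0·4 + -1·1 = -1
  a_5 = 0·-1 + 0·-5 + -1·4 = -4
  a_6 = 0·-4 + 0·-1 + -1·-5 = 5
  a_7 = 0·5 + 0·-4 + -1·-1 = 1
  a_8 = 0·1 + 0·5 + -1·-4 = 4
  a_9 = 0·4 + 0·1 + -1·5 = -5

0,0,-1 ; -5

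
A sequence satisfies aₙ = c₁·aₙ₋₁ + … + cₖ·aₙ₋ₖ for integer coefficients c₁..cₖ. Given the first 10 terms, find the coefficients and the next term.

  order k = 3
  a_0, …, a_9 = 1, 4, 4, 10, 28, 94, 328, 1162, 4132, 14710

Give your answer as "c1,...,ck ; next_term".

4,-1,-2 ; 52384

  a_3 = 4·4 + -1·4 + -2·1 = 10
  a_4 = 4·10 + -1·4 + -2·4 = 28
  a_5 = 4·28 + -1·10 + -2·4 = 94
  a_6 = 4·94 + -1·28 + -2·10 = 328
  a_7 = 4·328 + -1·94 + -2·28 = 1162
  a_8 = 4·1162 + -1·328 + -2·94 = 4132
  a_9 = 4·4132 + -1·1162 + -2·328 = 14710
  a_10 = 4·14710 + -1·4132 + -2·1162 = 52384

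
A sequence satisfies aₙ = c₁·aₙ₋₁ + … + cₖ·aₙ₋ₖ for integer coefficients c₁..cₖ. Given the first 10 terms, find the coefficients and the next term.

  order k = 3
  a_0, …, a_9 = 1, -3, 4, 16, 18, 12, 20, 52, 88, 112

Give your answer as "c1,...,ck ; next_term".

2,-2,2 ; 152

  a_3 = 2·4 + -2·-3 + 2·1 = 16
  a_4 = 2·16 + -2·4 + 2·-3 = 18
  a_5 = 2·18 + -2·16 + 2·4 = 12
  a_6 = 2·12 + -2·18 + 2·16 = 20
  a_7 = 2·20 + -2·12 + 2·18 = 52
  a_8 = 2·52 + -2·20 + 2·12 = 88
  a_9 = 2·88 + -2·52 + 2·20 = 112
  a_10 = 2·112 + -2·88 + 2·52 = 152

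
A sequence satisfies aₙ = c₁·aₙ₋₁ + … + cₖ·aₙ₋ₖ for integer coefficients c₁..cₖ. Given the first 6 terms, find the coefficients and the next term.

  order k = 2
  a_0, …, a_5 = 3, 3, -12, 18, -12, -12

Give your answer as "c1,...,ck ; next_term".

-2,-2 ; 48

  a_2 = -2·3 + -2·3 = -12
  a_3 = -2·-12 + -2·3 = 18
  a_4 = -2·18 + -2·-12 = -12
  a_5 = -2·-12 + -2·18 = -12
  a_6 = -2·-12 + -2·-12 = 48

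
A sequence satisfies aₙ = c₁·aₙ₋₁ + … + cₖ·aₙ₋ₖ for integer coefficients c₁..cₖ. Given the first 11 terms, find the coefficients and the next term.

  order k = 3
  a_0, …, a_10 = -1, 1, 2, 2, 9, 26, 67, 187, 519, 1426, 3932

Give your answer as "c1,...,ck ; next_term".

  a_3 = 2·2 + 1·1 + 3·-1 = 2
  a_4 = 2·2 + 1·2 + 3·1 = 9
  a_5 = 2·9 + 1·2 + 3·2 = 26
  a_6 = 2·26 + 1·9 + 3·2 = 67
  a_7 = 2·67 + 1·26 + 3·9 = 187
  a_8 = 2·187 + 1·67 + 3·26 = 519
  a_9 = 2·519 + 1·187 + 3·67 = 1426
  a_10 = 2·1426 + 1·519 + 3·187 = 3932
  a_11 = 2·3932 + 1·1426 + 3·519 = 10847

2,1,3 ; 10847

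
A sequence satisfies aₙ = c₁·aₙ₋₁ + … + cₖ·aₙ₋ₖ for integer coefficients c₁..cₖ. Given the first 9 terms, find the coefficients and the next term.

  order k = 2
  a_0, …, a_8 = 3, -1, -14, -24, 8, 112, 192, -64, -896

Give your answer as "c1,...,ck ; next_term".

2,-4 ; -1536

  a_2 = 2·-1 + -4·3 = -14
  a_3 = 2·-14 + -4·-1 = -24
  a_4 = 2·-24 + -4·-14 = 8
  a_5 = 2·8 + -4·-24 = 112
  a_6 = 2·112 + -4·8 = 192
  a_7 = 2·192 + -4·112 = -64
  a_8 = 2·-64 + -4·192 = -896
  a_9 = 2·-896 + -4·-64 = -1536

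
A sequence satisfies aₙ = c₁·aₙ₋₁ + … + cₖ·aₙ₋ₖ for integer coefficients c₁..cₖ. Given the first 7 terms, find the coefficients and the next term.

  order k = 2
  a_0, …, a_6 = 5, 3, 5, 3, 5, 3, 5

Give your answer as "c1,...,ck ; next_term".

0,1 ; 3

  a_2 = 0·3 + 1·5 = 5
  a_3 = 0·5 + 1·3 = 3
  a_4 = 0·3 + 1·5 = 5
  a_5 = 0·5 + 1·3 = 3
  a_6 = 0·3 + 1·5 = 5
  a_7 = 0·5 + 1·3 = 3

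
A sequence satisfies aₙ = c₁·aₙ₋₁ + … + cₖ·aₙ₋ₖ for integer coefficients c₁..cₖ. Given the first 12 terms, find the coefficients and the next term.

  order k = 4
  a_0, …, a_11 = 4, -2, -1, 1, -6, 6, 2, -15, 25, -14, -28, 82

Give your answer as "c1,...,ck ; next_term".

-1,-1,1,-1 ; -93

  a_4 = -1·1 + -1·-1 + 1·-2 + -1·4 = -6
  a_5 = -1·-6 + -1·1 + 1·-1 + -1·-2 = 6
  a_6 = -1·6 + -1·-6 + 1·1 + -1·-1 = 2
  a_7 = -1·2 + -1·6 + 1·-6 + -1·1 = -15
  a_8 = -1·-15 + -1·2 + 1·6 + -1·-6 = 25
  a_9 = -1·25 + -1·-15 + 1·2 + -1·6 = -14
  a_10 = -1·-14 + -1·25 + 1·-15 + -1·2 = -28
  a_11 = -1·-28 + -1·-14 + 1·25 + -1·-15 = 82
  a_12 = -1·82 + -1·-28 + 1·-14 + -1·25 = -93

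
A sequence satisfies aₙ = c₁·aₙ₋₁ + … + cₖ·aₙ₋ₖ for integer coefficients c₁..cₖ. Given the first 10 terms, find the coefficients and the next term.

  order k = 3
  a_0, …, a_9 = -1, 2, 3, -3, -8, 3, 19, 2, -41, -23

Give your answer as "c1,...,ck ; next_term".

0,-2,-1 ; 80

  a_3 = 0·3 + -2·2 + -1·-1 = -3
  a_4 = 0·-3 + -2·3 + -1·2 = -8
  a_5 = 0·-8 + -2·-3 + -1·3 = 3
  a_6 = 0·3 + -2·-8 + -1·-3 = 19
  a_7 = 0·19 + -2·3 + -1·-8 = 2
  a_8 = 0·2 + -2·19 + -1·3 = -41
  a_9 = 0·-41 + -2·2 + -1·19 = -23
  a_10 = 0·-23 + -2·-41 + -1·2 = 80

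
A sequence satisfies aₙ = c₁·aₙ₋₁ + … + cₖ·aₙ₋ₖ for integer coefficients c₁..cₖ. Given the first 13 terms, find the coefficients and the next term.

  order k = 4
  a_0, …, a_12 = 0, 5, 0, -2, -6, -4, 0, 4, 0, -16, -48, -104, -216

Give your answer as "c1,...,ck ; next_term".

  a_4 = 3·-2 + -2·0 + 0·5 + 2·0 = -6
  a_5 = 3·-6 + -2·-2 + 0·0 + 2·5 = -4
  a_6 = 3·-4 + -2·-6 + 0·-2 + 2·0 = 0
  a_7 = 3·0 + -2·-4 + 0·-6 + 2·-2 = 4
  a_8 = 3·4 + -2·0 + 0·-4 + 2·-6 = 0
  a_9 = 3·0 + -2·4 + 0·0 + 2·-4 = -16
  a_10 = 3·-16 + -2·0 + 0·4 + 2·0 = -48
  a_11 = 3·-48 + -2·-16 + 0·0 + 2·4 = -104
  a_12 = 3·-104 + -2·-48 + 0·-16 + 2·0 = -216
  a_13 = 3·-216 + -2·-104 + 0·-48 + 2·-16 = -472

3,-2,0,2 ; -472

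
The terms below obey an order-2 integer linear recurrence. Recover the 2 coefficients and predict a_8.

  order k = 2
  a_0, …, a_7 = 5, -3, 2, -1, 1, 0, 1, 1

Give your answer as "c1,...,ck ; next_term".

  a_2 = 1·-3 + 1·5 = 2
  a_3 = 1·2 + 1·-3 = -1
  a_4 = 1·-1 + 1·2 = 1
  a_5 = 1·1 + 1·-1 = 0
  a_6 = 1·0 + 1·1 = 1
  a_7 = 1·1 + 1·0 = 1
  a_8 = 1·1 + 1·1 = 2

1,1 ; 2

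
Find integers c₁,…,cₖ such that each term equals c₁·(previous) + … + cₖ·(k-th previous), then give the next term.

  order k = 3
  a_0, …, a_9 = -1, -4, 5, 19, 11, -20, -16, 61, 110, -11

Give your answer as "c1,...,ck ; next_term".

  a_3 = 2·5 + -3·-4 + 3·-1 = 19
  a_4 = 2·19 + -3·5 + 3·-4 = 11
  a_5 = 2·11 + -3·19 + 3·5 = -20
  a_6 = 2·-20 + -3·11 + 3·19 = -16
  a_7 = 2·-16 + -3·-20 + 3·11 = 61
  a_8 = 2·61 + -3·-16 + 3·-20 = 110
  a_9 = 2·110 + -3·61 + 3·-16 = -11
  a_10 = 2·-11 + -3·110 + 3·61 = -169

2,-3,3 ; -169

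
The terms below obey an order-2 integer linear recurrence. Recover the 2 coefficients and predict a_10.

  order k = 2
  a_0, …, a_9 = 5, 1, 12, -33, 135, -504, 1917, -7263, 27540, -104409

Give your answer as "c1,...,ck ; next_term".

  a_2 = -3·1 + 3·5 = 12
  a_3 = -3·12 + 3·1 = -33
  a_4 = -3·-33 + 3·12 = 135
  a_5 = -3·135 + 3·-33 = -504
  a_6 = -3·-504 + 3·135 = 1917
  a_7 = -3·1917 + 3·-504 = -7263
  a_8 = -3·-7263 + 3·1917 = 27540
  a_9 = -3·27540 + 3·-7263 = -104409
  a_10 = -3·-104409 + 3·27540 = 395847

-3,3 ; 395847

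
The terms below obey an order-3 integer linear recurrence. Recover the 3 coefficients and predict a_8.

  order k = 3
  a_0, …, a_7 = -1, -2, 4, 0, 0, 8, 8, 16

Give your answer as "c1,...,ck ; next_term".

1,1,2 ; 40

  a_3 = 1·4 + 1·-2 + 2·-1 = 0
  a_4 = 1·0 + 1·4 + 2·-2 = 0
  a_5 = 1·0 + 1·0 + 2·4 = 8
  a_6 = 1·8 + 1·0 + 2·0 = 8
  a_7 = 1·8 + 1·8 + 2·0 = 16
  a_8 = 1·16 + 1·8 + 2·8 = 40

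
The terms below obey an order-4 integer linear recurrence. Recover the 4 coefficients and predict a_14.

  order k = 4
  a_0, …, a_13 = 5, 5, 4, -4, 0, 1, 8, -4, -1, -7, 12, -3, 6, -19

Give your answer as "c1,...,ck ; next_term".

  a_4 = 0·-4 + 0·4 + -1·5 + 1·5 = 0
  a_5 = 0·0 + 0·-4 + -1·4 + 1·5 = 1
  a_6 = 0·1 + 0·0 + -1·-4 + 1·4 = 8
  a_7 = 0·8 + 0·1 + -1·0 + 1·-4 = -4
  a_8 = 0·-4 + 0·8 + -1·1 + 1·0 = -1
  a_9 = 0·-1 + 0·-4 + -1·8 + 1·1 = -7
  a_10 = 0·-7 + 0·-1 + -1·-4 + 1·8 = 12
  a_11 = 0·12 + 0·-7 + -1·-1 + 1·-4 = -3
  a_12 = 0·-3 + 0·12 + -1·-7 + 1·-1 = 6
  a_13 = 0·6 + 0·-3 + -1·12 + 1·-7 = -19
  a_14 = 0·-19 + 0·6 + -1·-3 + 1·12 = 15

0,0,-1,1 ; 15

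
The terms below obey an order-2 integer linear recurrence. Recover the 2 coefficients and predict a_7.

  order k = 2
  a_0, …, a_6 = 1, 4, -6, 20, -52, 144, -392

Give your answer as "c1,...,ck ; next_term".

-2,2 ; 1072

  a_2 = -2·4 + 2·1 = -6
  a_3 = -2·-6 + 2·4 = 20
  a_4 = -2·20 + 2·-6 = -52
  a_5 = -2·-52 + 2·20 = 144
  a_6 = -2·144 + 2·-52 = -392
  a_7 = -2·-392 + 2·144 = 1072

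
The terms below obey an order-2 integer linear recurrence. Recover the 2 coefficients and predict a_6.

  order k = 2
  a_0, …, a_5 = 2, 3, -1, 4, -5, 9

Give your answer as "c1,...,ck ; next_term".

-1,1 ; -14

  a_2 = -1·3 + 1·2 = -1
  a_3 = -1·-1 + 1·3 = 4
  a_4 = -1·4 + 1·-1 = -5
  a_5 = -1·-5 + 1·4 = 9
  a_6 = -1·9 + 1·-5 = -14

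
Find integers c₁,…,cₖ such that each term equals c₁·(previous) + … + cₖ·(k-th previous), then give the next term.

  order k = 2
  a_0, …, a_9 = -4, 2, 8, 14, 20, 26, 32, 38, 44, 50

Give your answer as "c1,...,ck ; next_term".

  a_2 = 2·2 + -1·-4 = 8
  a_3 = 2·8 + -1·2 = 14
  a_4 = 2·14 + -1·8 = 20
  a_5 = 2·20 + -1·14 = 26
  a_6 = 2·26 + -1·20 = 32
  a_7 = 2·32 + -1·26 = 38
  a_8 = 2·38 + -1·32 = 44
  a_9 = 2·44 + -1·38 = 50
  a_10 = 2·50 + -1·44 = 56

2,-1 ; 56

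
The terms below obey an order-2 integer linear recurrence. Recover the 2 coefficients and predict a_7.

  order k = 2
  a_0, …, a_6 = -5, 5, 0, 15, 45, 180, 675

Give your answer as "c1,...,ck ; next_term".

3,3 ; 2565

  a_2 = 3·5 + 3·-5 = 0
  a_3 = 3·0 + 3·5 = 15
  a_4 = 3·15 + 3·0 = 45
  a_5 = 3·45 + 3·15 = 180
  a_6 = 3·180 + 3·45 = 675
  a_7 = 3·675 + 3·180 = 2565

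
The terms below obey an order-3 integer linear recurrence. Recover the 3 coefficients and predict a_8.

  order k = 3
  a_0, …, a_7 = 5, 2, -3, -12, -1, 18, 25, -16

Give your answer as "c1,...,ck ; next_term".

0,-1,-2 ; -61

  a_3 = 0·-3 + -1·2 + -2·5 = -12
  a_4 = 0·-12 + -1·-3 + -2·2 = -1
  a_5 = 0·-1 + -1·-12 + -2·-3 = 18
  a_6 = 0·18 + -1·-1 + -2·-12 = 25
  a_7 = 0·25 + -1·18 + -2·-1 = -16
  a_8 = 0·-16 + -1·25 + -2·18 = -61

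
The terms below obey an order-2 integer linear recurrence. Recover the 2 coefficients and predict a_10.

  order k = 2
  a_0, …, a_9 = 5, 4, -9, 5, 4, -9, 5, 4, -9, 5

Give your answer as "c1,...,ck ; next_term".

-1,-1 ; 4

  a_2 = -1·4 + -1·5 = -9
  a_3 = -1·-9 + -1·4 = 5
  a_4 = -1·5 + -1·-9 = 4
  a_5 = -1·4 + -1·5 = -9
  a_6 = -1·-9 + -1·4 = 5
  a_7 = -1·5 + -1·-9 = 4
  a_8 = -1·4 + -1·5 = -9
  a_9 = -1·-9 + -1·4 = 5
  a_10 = -1·5 + -1·-9 = 4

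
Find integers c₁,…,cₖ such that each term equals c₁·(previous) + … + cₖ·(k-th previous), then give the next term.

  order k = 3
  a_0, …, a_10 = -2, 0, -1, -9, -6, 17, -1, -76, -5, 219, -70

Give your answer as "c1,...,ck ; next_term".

1,-3,4 ; -747

  a_3 = 1·-1 + -3·0 + 4·-2 = -9
  a_4 = 1·-9 + -3·-1 + 4·0 = -6
  a_5 = 1·-6 + -3·-9 + 4·-1 = 17
  a_6 = 1·17 + -3·-6 + 4·-9 = -1
  a_7 = 1·-1 + -3·17 + 4·-6 = -76
  a_8 = 1·-76 + -3·-1 + 4·17 = -5
  a_9 = 1·-5 + -3·-76 + 4·-1 = 219
  a_10 = 1·219 + -3·-5 + 4·-76 = -70
  a_11 = 1·-70 + -3·219 + 4·-5 = -747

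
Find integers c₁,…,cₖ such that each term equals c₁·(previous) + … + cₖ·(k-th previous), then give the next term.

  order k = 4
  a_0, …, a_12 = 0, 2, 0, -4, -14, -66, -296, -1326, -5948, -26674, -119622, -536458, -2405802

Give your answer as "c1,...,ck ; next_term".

  a_4 = 4·-4 + 2·0 + 1·2 + -1·0 = -14
  a_5 = 4·-14 + 2·-4 + 1·0 + -1·2 = -66
  a_6 = 4·-66 + 2·-14 + 1·-4 + -1·0 = -296
  a_7 = 4·-296 + 2·-66 + 1·-14 + -1·-4 = -1326
  a_8 = 4·-1326 + 2·-296 + 1·-66 + -1·-14 = -5948
  a_9 = 4·-5948 + 2·-1326 + 1·-296 + -1·-66 = -26674
  a_10 = 4·-26674 + 2·-5948 + 1·-1326 + -1·-296 = -119622
  a_11 = 4·-119622 + 2·-26674 + 1·-5948 + -1·-1326 = -536458
  a_12 = 4·-536458 + 2·-119622 + 1·-26674 + -1·-5948 = -2405802
  a_13 = 4·-2405802 + 2·-536458 + 1·-119622 + -1·-26674 = -10789072

4,2,1,-1 ; -10789072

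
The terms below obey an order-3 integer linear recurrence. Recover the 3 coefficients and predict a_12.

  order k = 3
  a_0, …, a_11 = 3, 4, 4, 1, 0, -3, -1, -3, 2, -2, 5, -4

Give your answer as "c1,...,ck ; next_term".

0,1,-1 ; 7

  a_3 = 0·4 + 1·4 + -1·3 = 1
  a_4 = 0·1 + 1·4 + -1·4 = 0
  a_5 = 0·0 + 1·1 + -1·4 = -3
  a_6 = 0·-3 + 1·0 + -1·1 = -1
  a_7 = 0·-1 + 1·-3 + -1·0 = -3
  a_8 = 0·-3 + 1·-1 + -1·-3 = 2
  a_9 = 0·2 + 1·-3 + -1·-1 = -2
  a_10 = 0·-2 + 1·2 + -1·-3 = 5
  a_11 = 0·5 + 1·-2 + -1·2 = -4
  a_12 = 0·-4 + 1·5 + -1·-2 = 7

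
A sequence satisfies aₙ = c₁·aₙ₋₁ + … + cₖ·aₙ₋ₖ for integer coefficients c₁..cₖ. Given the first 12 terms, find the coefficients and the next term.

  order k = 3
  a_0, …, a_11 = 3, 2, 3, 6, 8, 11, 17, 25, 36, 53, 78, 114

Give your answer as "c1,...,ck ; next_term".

  a_3 = 1·3 + 0·2 + 1·3 = 6
  a_4 = 1·6 + 0·3 + 1·2 = 8
  a_5 = 1·8 + 0·6 + 1·3 = 11
  a_6 = 1·11 + 0·8 + 1·6 = 17
  a_7 = 1·17 + 0·11 + 1·8 = 25
  a_8 = 1·25 + 0·17 + 1·11 = 36
  a_9 = 1·36 + 0·25 + 1·17 = 53
  a_10 = 1·53 + 0·36 + 1·25 = 78
  a_11 = 1·78 + 0·53 + 1·36 = 114
  a_12 = 1·114 + 0·78 + 1·53 = 167

1,0,1 ; 167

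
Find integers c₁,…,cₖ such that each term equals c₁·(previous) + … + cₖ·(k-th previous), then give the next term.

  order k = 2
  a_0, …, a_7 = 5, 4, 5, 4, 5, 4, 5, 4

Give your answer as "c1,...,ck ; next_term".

  a_2 = 0·4 + 1·5 = 5
  a_3 = 0·5 + 1·4 = 4
  a_4 = 0·4 + 1·5 = 5
  a_5 = 0·5 + 1·4 = 4
  a_6 = 0·4 + 1·5 = 5
  a_7 = 0·5 + 1·4 = 4
  a_8 = 0·4 + 1·5 = 5

0,1 ; 5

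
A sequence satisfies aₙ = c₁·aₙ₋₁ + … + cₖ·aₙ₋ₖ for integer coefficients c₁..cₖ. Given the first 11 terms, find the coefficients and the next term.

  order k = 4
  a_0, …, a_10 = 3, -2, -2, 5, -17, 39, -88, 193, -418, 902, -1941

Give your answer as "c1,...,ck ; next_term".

-2,1,1,-1 ; 4173

  a_4 = -2·5 + 1·-2 + 1·-2 + -1·3 = -17
  a_5 = -2·-17 + 1·5 + 1·-2 + -1·-2 = 39
  a_6 = -2·39 + 1·-17 + 1·5 + -1·-2 = -88
  a_7 = -2·-88 + 1·39 + 1·-17 + -1·5 = 193
  a_8 = -2·193 + 1·-88 + 1·39 + -1·-17 = -418
  a_9 = -2·-418 + 1·193 + 1·-88 + -1·39 = 902
  a_10 = -2·902 + 1·-418 + 1·193 + -1·-88 = -1941
  a_11 = -2·-1941 + 1·902 + 1·-418 + -1·193 = 4173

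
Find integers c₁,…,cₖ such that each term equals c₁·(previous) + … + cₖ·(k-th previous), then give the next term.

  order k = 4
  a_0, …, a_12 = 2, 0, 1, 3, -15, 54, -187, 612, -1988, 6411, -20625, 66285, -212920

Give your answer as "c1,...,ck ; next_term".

  a_4 = -3·3 + 2·1 + 3·0 + -4·2 = -15
  a_5 = -3·-15 + 2·3 + 3·1 + -4·0 = 54
  a_6 = -3·54 + 2·-15 + 3·3 + -4·1 = -187
  a_7 = -3·-187 + 2·54 + 3·-15 + -4·3 = 612
  a_8 = -3·612 + 2·-187 + 3·54 + -4·-15 = -1988
  a_9 = -3·-1988 + 2·612 + 3·-187 + -4·54 = 6411
  a_10 = -3·6411 + 2·-1988 + 3·612 + -4·-187 = -20625
  a_11 = -3·-20625 + 2·6411 + 3·-1988 + -4·612 = 66285
  a_12 = -3·66285 + 2·-20625 + 3·6411 + -4·-1988 = -212920
  a_13 = -3·-212920 + 2·66285 + 3·-20625 + -4·6411 = 683811

-3,2,3,-4 ; 683811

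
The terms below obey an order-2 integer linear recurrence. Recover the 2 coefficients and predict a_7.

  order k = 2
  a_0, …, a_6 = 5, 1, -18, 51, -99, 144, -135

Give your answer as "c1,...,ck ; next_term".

-3,-3 ; -27

  a_2 = -3·1 + -3·5 = -18
  a_3 = -3·-18 + -3·1 = 51
  a_4 = -3·51 + -3·-18 = -99
  a_5 = -3·-99 + -3·51 = 144
  a_6 = -3·144 + -3·-99 = -135
  a_7 = -3·-135 + -3·144 = -27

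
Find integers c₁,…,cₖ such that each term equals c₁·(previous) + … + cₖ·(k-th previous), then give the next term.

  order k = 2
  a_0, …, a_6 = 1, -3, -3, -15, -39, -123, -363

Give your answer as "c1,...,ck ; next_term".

2,3 ; -1095

  a_2 = 2·-3 + 3·1 = -3
  a_3 = 2·-3 + 3·-3 = -15
  a_4 = 2·-15 + 3·-3 = -39
  a_5 = 2·-39 + 3·-15 = -123
  a_6 = 2·-123 + 3·-39 = -363
  a_7 = 2·-363 + 3·-123 = -1095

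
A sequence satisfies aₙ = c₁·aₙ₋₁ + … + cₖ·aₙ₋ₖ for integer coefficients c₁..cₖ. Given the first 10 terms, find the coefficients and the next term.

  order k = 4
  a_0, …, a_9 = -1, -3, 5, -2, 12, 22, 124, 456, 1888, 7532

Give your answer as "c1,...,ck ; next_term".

  a_4 = 3·-2 + 4·5 + 0·-3 + 2·-1 = 12
  a_5 = 3·12 + 4·-2 + 0·5 + 2·-3 = 22
  a_6 = 3·22 + 4·12 + 0·-2 + 2·5 = 124
  a_7 = 3·124 + 4·22 + 0·12 + 2·-2 = 456
  a_8 = 3·456 + 4·124 + 0·22 + 2·12 = 1888
  a_9 = 3·1888 + 4·456 + 0·124 + 2·22 = 7532
  a_10 = 3·7532 + 4·1888 + 0·456 + 2·124 = 30396

3,4,0,2 ; 30396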